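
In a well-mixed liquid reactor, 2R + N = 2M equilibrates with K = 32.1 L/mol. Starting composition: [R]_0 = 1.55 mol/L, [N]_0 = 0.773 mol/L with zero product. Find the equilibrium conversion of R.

X = 0.723

Let X = conversion of R; extent ξ = 1.55X/2 mol/L.
Concentrations: [R] = 1.55 − 1.55X; [N] = 0.773 − 0.775X; [M] = 1.55X.
K = [M]^2 / ([R]^2 [N]).
Equating to 32.1 L/mol: the physical root is X = 0.723.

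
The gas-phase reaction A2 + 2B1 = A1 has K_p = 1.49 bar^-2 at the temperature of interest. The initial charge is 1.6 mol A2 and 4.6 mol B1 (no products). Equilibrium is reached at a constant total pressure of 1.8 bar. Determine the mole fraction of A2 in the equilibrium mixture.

Take 1.6 mol A2 as basis and let X be its fractional conversion, so ξ = 1.6X.
Mole table: n_A2 = 1.6 − 1.6X; n_B1 = 4.6 − 3.2X; n_A1 = 1.6X.
n_T = Σnᵢ = 6.2 − 3.2X.
y_i = n_i/n_T, p_i = y_i·P. K_p = p_A1 / (p_A2 p_B1^2).
Substituting and setting equal to 1.49 bar^-2 gives a polynomial in X; the root in (0,1) is X = 0.645.
Then n_A2 = 0.568, n_T = 4.14, so y_A2 = 0.137.

y_A2 = 0.137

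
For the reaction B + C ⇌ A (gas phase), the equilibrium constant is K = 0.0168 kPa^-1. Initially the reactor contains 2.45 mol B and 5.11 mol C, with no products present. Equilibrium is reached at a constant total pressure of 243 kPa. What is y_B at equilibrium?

y_B = 0.125

Let X = conversion of B (basis 2.45 mol B); extent of reaction ξ = 2.45X.
Species balance: n_B = 2.45 − 2.45X; n_C = 5.11 − 2.45X; n_A = 2.45X.
n_T = Σnᵢ = 7.56 − 2.45X.
With p_i = (n_i/n_T)P, K = p_A / (p_B p_C).
Setting this equal to 0.0168 kPa^-1 and taking the physical root (0 < X < 1) gives X = 0.703.
Then n_B = 0.727, n_T = 5.84, so y_B = 0.125.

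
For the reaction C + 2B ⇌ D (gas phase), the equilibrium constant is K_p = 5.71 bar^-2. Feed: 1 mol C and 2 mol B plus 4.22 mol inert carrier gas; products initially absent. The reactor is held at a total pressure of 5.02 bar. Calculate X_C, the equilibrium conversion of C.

Let X = conversion of C (basis 1 mol C); extent of reaction ξ = X.
Species balance: n_C = 1 − X; n_B = 2 − 2X; n_D = X; n_I = 4.22 (inert).
n_T = Σnᵢ = 7.22 − 2X.
Mole fractions y_i = n_i/n_T; K_p = p_D / (p_C p_B^2) with p_i = y_i·P.
Setting this equal to 5.71 bar^-2 and taking the physical root (0 < X < 1) gives X = 0.658.

X = 0.658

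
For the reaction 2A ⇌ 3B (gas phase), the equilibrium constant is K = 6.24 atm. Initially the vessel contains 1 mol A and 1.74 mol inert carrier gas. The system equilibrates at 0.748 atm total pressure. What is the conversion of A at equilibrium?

Let X = conversion of A (basis 1 mol A); extent of reaction ξ = 0.5X.
At extent ξ: n_A = 1 − X; n_B = 1.5X; n_I = 1.74 (inert).
Summing: n_T = 2.74 + 0.5X.
Mole fractions y_i = n_i/n_T; K = p_B^3 / (p_A^2) with p_i = y_i·P.
Setting this equal to 6.24 atm and taking the physical root (0 < X < 1) gives X = 0.761.

X = 0.761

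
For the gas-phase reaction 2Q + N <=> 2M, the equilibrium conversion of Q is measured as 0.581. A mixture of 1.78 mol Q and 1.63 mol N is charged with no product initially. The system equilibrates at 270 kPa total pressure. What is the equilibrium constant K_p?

Let X = conversion of Q (basis 1.78 mol Q); extent of reaction ξ = 0.89X.
At extent ξ: n_Q = 1.78 − 1.78X; n_N = 1.63 − 0.89X; n_M = 1.78X.
n_T = Σnᵢ = 3.41 − 0.89X.
At X = 0.581: n_Q = 0.746, n_N = 1.11, n_M = 1.03, n_T = 2.89.
p_i = (n_i/n_T)·P. K_p = p_M^2 / (p_Q^2 p_N) = 0.0185 kPa^-1.

K_p = 0.0185 kPa^-1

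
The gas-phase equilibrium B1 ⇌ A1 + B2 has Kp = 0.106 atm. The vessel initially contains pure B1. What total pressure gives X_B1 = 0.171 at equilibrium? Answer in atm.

Let X = conversion of B1 (basis 1 mol B1); extent of reaction ξ = X.
At extent ξ: n_B1 = 1 − X; n_A1 = X; n_B2 = X.
Summing: n_T = 1 + X.
Kp = p_A1 p_B2 / (p_B1) with p_i = (n_i/n_T)·P.
At X = 0.171: the mole-fraction product g(X) = Π y_i^ν_i = 0.03012. Since Kp = g(X)·P^{1}, P = (Kp/g)^(1/1) = (0.106/0.03012)^(1/1) = 3.52 atm.

P = 3.52 atm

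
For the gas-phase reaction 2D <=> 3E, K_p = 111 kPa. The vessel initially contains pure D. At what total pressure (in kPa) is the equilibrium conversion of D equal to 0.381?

Let X = conversion of D (basis 1 mol D); extent of reaction ξ = 0.5X.
At extent ξ: n_D = 1 − X; n_E = 1.5X.
Total moles n_T = 1 + 0.5X.
K_p = p_E^3 / (p_D^2) with p_i = (n_i/n_T)·P.
At X = 0.381: the mole-fraction product g(X) = Π y_i^ν_i = 0.4092. Since K_p = g(X)·P^{1}, P = (K_p/g)^(1/1) = (111/0.4092)^(1/1) = 271 kPa.

P = 271 kPa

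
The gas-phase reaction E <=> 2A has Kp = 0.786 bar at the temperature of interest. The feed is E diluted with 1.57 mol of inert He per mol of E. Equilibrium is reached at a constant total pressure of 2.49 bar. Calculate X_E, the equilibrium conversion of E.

Take 1 mol E as basis and let X be its fractional conversion, so ξ = X.
Moles: n_E = 1 − X; n_A = 2X; n_I = 1.57 (inert).
Summing: n_T = 2.57 + X.
y_i = n_i/n_T, p_i = y_i·P. Kp = p_A^2 / (p_E).
Setting this equal to 0.786 bar and taking the physical root (0 < X < 1) gives X = 0.380.

X = 0.380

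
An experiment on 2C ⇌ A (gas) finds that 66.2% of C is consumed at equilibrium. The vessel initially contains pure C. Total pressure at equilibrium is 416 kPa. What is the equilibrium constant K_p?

Let X = conversion of C (basis 1 mol C); extent of reaction ξ = 0.5X.
Mole table: n_C = 1 − X; n_A = 0.5X.
Summing: n_T = 1 − 0.5X.
At X = 0.662: n_C = 0.338, n_A = 0.331, n_T = 0.669.
p_i = (n_i/n_T)·P. K_p = p_A / (p_C^2) = 0.00466 kPa^-1.

K_p = 0.00466 kPa^-1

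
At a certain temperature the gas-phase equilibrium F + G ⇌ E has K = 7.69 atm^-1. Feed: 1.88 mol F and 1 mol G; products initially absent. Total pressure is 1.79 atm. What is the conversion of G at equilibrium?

X = 0.873

Take 1 mol G as basis and let X be its fractional conversion, so ξ = X.
At extent ξ: n_F = 1.88 − X; n_G = 1 − X; n_E = X.
n_T = Σnᵢ = 2.88 − X.
With p_i = (n_i/n_T)P, K = p_E / (p_F p_G).
Equating to 7.69 atm^-1 and solving on 0 < X < 1: X = 0.873.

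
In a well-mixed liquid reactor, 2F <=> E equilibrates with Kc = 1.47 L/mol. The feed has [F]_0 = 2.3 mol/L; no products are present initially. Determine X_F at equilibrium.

X = 0.682

Let X = conversion of F; extent ξ = 2.3X/2 mol/L.
Concentrations: [F] = 2.3 − 2.3X; [E] = 1.15X.
Kc = [E] / ([F]^2).
Setting equal to 1.47 and solving for X on (0,1) gives X = 0.682.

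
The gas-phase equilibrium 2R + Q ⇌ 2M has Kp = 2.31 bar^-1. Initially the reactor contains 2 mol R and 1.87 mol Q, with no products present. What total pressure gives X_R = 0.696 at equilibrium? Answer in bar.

Basis: 2 mol R initially; let X = conversion of R. Extent ξ = X.
Moles: n_R = 2 − 2X; n_Q = 1.87 − X; n_M = 2X.
Summing: n_T = 3.87 − X.
Kp = p_M^2 / (p_R^2 p_Q) with p_i = (n_i/n_T)·P.
At X = 0.696: the mole-fraction product g(X) = Π y_i^ν_i = 14.17. Since Kp = g(X)·P^{-1}, P = (g/Kp)^(1/1) = (14.17/2.31)^(1/1) = 6.13 bar.

P = 6.13 bar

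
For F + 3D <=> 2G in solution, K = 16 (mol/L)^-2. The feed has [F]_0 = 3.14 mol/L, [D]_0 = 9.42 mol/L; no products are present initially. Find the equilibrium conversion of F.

X = 0.840

Let X = conversion of F; extent ξ = 3.14·X mol/L.
Concentrations: [F] = 3.14 − 3.14X; [D] = 9.42 − 9.42X; [G] = 6.28X.
K = [G]^2 / ([F] [D]^3).
Setting equal to 16 and solving for X on (0,1) gives X = 0.840.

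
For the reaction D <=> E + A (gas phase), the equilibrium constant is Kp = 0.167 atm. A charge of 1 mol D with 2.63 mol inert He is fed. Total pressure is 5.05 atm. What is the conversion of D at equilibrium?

X = 0.301

Basis: 1 mol D initially; let X = conversion of D. Extent ξ = X.
Mole table: n_D = 1 − X; n_E = X; n_A = X; n_I = 2.63 (inert).
n_T = Σnᵢ = 3.63 + X.
Mole fractions y_i = n_i/n_T; Kp = p_E p_A / (p_D) with p_i = y_i·P.
Equating to 0.167 atm and solving on 0 < X < 1: X = 0.301.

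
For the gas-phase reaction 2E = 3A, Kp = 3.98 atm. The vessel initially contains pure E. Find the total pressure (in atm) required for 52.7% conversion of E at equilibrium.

Take 1 mol E as basis and let X be its fractional conversion, so ξ = 0.5X.
At extent ξ: n_E = 1 − X; n_A = 1.5X.
n_T = Σnᵢ = 1 + 0.5X.
Kp = p_A^3 / (p_E^2) with p_i = (n_i/n_T)·P.
At X = 0.527: the mole-fraction product g(X) = Π y_i^ν_i = 1.747. Since Kp = g(X)·P^{1}, P = (Kp/g)^(1/1) = (3.98/1.747)^(1/1) = 2.28 atm.

P = 2.28 atm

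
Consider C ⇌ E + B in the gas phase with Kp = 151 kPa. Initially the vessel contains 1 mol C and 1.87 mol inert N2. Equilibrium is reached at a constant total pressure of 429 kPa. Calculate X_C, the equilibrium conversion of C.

Take 1 mol C as basis and let X be its fractional conversion, so ξ = X.
Moles: n_C = 1 − X; n_E = X; n_B = X; n_I = 1.87 (inert).
n_T = Σnᵢ = 2.87 + X.
With p_i = (n_i/n_T)P, Kp = p_E p_B / (p_C).
Setting this equal to 151 kPa and taking the physical root (0 < X < 1) gives X = 0.655.

X = 0.655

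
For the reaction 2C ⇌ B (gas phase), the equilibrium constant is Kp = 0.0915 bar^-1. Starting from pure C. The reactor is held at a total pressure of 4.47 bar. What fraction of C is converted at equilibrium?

X = 0.384

Take 1 mol C as basis and let X be its fractional conversion, so ξ = 0.5X.
At extent ξ: n_C = 1 − X; n_B = 0.5X.
Summing: n_T = 1 − 0.5X.
y_i = n_i/n_T, p_i = y_i·P. Kp = p_B / (p_C^2).
Setting this equal to 0.0915 bar^-1 and taking the physical root (0 < X < 1) gives X = 0.384.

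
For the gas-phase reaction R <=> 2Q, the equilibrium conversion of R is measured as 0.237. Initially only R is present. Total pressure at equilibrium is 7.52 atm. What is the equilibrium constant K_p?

K_p = 1.79 atm

Take 1 mol R as basis and let X be its fractional conversion, so ξ = X.
Mole table: n_R = 1 − X; n_Q = 2X.
Summing: n_T = 1 + X.
At X = 0.237: n_R = 0.763, n_Q = 0.474, n_T = 1.24.
p_i = (n_i/n_T)·P. K_p = p_Q^2 / (p_R) = 1.79 atm.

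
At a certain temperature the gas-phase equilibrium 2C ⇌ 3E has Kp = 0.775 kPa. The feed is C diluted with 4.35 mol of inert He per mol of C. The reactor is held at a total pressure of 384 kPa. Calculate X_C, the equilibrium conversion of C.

X = 0.134

Take 1 mol C as basis and let X be its fractional conversion, so ξ = 0.5X.
Mole table: n_C = 1 − X; n_E = 1.5X; n_I = 4.35 (inert).
n_T = Σnᵢ = 5.35 + 0.5X.
Mole fractions y_i = n_i/n_T; Kp = p_E^3 / (p_C^2) with p_i = y_i·P.
This yields a degree-3 equation in X; solving on (0,1), X = 0.134.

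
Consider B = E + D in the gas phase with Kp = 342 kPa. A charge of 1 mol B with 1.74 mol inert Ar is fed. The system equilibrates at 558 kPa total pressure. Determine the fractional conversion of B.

Basis: 1 mol B initially; let X = conversion of B. Extent ξ = X.
Mole table: n_B = 1 − X; n_E = X; n_D = X; n_I = 1.74 (inert).
n_T = Σnᵢ = 2.74 + X.
y_i = n_i/n_T, p_i = y_i·P. Kp = p_E p_D / (p_B).
Setting this equal to 342 kPa and taking the physical root (0 < X < 1) gives X = 0.742.

X = 0.742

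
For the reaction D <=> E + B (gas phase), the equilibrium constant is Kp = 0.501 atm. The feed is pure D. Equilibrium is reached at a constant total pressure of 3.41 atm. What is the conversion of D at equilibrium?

X = 0.358

Basis: 1 mol D initially; let X = conversion of D. Extent ξ = X.
Species balance: n_D = 1 − X; n_E = X; n_B = X.
Total moles n_T = 1 + X.
Mole fractions y_i = n_i/n_T; Kp = p_E p_B / (p_D) with p_i = y_i·P.
Setting this equal to 0.501 atm and taking the physical root (0 < X < 1) gives X = 0.358.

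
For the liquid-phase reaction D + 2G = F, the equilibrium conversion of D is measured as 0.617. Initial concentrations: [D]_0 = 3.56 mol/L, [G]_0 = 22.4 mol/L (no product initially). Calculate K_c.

K_c = 0.00497 (mol/L)^-2

Let X = conversion of D.
Concentrations: [D] = 3.56 − 3.56X; [G] = 22.4 − 7.12X; [F] = 3.56X.
At X = 0.617: [D] = 1.36, [G] = 18, [F] = 2.2.
K_c = [F] / ([D] [G]^2) = 0.00497 (mol/L)^-2.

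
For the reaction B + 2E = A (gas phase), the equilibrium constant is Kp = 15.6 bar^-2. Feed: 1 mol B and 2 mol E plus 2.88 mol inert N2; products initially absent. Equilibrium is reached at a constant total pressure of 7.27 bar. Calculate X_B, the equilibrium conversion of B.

X = 0.835

Let X = conversion of B (basis 1 mol B); extent of reaction ξ = X.
At extent ξ: n_B = 1 − X; n_E = 2 − 2X; n_A = X; n_I = 2.88 (inert).
Summing: n_T = 5.88 − 2X.
With p_i = (n_i/n_T)P, Kp = p_A / (p_B p_E^2).
Equating to 15.6 bar^-2 and solving on 0 < X < 1: X = 0.835.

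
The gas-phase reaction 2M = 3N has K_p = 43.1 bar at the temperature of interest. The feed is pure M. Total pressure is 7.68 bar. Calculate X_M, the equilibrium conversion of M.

X = 0.648

Basis: 1 mol M initially; let X = conversion of M. Extent ξ = 0.5X.
Moles: n_M = 1 − X; n_N = 1.5X.
Summing: n_T = 1 + 0.5X.
y_i = n_i/n_T, p_i = y_i·P. K_p = p_N^3 / (p_M^2).
Equating to 43.1 bar and solving on 0 < X < 1: X = 0.648.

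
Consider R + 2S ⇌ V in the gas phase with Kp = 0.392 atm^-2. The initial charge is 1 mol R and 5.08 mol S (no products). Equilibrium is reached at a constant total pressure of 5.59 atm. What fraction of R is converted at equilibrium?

X = 0.879

Let X = conversion of R (basis 1 mol R); extent of reaction ξ = X.
Mole table: n_R = 1 − X; n_S = 5.08 − 2X; n_V = X.
Summing: n_T = 6.08 − 2X.
y_i = n_i/n_T, p_i = y_i·P. Kp = p_V / (p_R p_S^2).
Substituting and setting equal to 0.392 atm^-2 gives a polynomial in X; the root in (0,1) is X = 0.879.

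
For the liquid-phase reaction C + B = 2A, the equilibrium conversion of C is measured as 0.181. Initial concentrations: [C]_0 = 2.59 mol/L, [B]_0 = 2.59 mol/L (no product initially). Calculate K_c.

Let X = conversion of C.
Concentrations: [C] = 2.59 − 2.59X; [B] = 2.59 − 2.59X; [A] = 5.18X.
At X = 0.181: [C] = 2.12, [B] = 2.12, [A] = 0.938.
K_c = [A]^2 / ([C] [B]) = 0.195.

K_c = 0.195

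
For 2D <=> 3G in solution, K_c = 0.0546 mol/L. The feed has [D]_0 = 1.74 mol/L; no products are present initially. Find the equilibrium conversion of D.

Let X = conversion of D; extent ξ = 1.74X/2 mol/L.
Concentrations: [D] = 1.74 − 1.74X; [G] = 2.61X.
K_c = [G]^3 / ([D]^2).
Setting equal to 0.0546 and solving for X on (0,1) gives X = 0.184.

X = 0.184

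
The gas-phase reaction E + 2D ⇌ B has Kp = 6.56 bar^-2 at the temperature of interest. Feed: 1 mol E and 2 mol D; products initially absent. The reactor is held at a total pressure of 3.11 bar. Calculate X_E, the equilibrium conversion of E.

Take 1 mol E as basis and let X be its fractional conversion, so ξ = X.
Mole table: n_E = 1 − X; n_D = 2 − 2X; n_B = X.
Summing: n_T = 3 − 2X.
With p_i = (n_i/n_T)P, Kp = p_B / (p_E p_D^2).
Setting this equal to 6.56 bar^-2 and taking the physical root (0 < X < 1) gives X = 0.818.

X = 0.818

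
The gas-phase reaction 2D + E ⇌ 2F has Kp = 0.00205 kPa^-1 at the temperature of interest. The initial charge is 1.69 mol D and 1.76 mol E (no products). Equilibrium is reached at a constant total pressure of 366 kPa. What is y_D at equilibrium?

Basis: 1.69 mol D initially; let X = conversion of D. Extent ξ = 0.845X.
Mole table: n_D = 1.69 − 1.69X; n_E = 1.76 − 0.845X; n_F = 1.69X.
Total moles n_T = 3.45 − 0.845X.
With p_i = (n_i/n_T)P, Kp = p_F^2 / (p_D^2 p_E).
Substituting and setting equal to 0.00205 kPa^-1 gives a polynomial in X; the root in (0,1) is X = 0.370.
Then n_D = 1.06, n_T = 3.14, so y_D = 0.339.

y_D = 0.339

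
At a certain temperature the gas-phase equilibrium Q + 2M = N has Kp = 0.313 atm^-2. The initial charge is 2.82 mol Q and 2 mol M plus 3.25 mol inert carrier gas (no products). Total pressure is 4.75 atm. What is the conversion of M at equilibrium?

Take 2 mol M as basis and let X be its fractional conversion, so ξ = X.
At extent ξ: n_Q = 2.82 − X; n_M = 2 − 2X; n_N = X; n_I = 3.25 (inert).
n_T = Σnᵢ = 8.07 − 2X.
y_i = n_i/n_T, p_i = y_i·P. Kp = p_N / (p_Q p_M^2).
Equating to 0.313 atm^-2 and solving on 0 < X < 1: X = 0.427.

X = 0.427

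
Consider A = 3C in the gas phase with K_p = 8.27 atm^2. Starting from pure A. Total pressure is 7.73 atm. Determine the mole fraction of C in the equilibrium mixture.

Basis: 1 mol A initially; let X = conversion of A. Extent ξ = X.
Species balance: n_A = 1 − X; n_C = 3X.
Total moles n_T = 1 + 2X.
With p_i = (n_i/n_T)P, K_p = p_C^3 / (p_A).
This yields a degree-3 equation in X; solving on (0,1), X = 0.200.
Then n_C = 0.601, n_T = 1.4, so y_C = 0.429.

y_C = 0.429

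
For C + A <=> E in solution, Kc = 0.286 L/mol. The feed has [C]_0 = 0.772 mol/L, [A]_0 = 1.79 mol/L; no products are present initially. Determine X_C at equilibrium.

X = 0.308

Let X = conversion of C; extent ξ = 0.772·X mol/L.
Concentrations: [C] = 0.772 − 0.772X; [A] = 1.79 − 0.772X; [E] = 0.772X.
Kc = [E] / ([C] [A]).
This equals 0.286 at X = 0.308 (the root in 0 < X < 1).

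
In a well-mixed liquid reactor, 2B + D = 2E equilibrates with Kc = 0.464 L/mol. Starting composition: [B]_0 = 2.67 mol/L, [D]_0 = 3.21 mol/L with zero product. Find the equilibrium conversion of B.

Let X = conversion of B; extent ξ = 2.67X/2 mol/L.
Concentrations: [B] = 2.67 − 2.67X; [D] = 3.21 − 1.33X; [E] = 2.67X.
Kc = [E]^2 / ([B]^2 [D]).
This equals 0.464 at X = 0.519 (the root in 0 < X < 1).

X = 0.519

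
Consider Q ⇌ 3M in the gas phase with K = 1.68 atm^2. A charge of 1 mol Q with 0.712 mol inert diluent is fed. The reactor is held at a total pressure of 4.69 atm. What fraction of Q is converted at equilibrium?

Basis: 1 mol Q initially; let X = conversion of Q. Extent ξ = X.
Moles: n_Q = 1 − X; n_M = 3X; n_I = 0.712 (inert).
n_T = Σnᵢ = 1.71 + 2X.
y_i = n_i/n_T, p_i = y_i·P. K = p_M^3 / (p_Q).
Equating to 1.68 atm^2 and solving on 0 < X < 1: X = 0.217.

X = 0.217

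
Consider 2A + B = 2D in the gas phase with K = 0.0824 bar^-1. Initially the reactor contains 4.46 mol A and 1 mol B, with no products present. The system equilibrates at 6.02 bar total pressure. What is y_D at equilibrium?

Let X = conversion of B (basis 1 mol B); extent of reaction ξ = X.
At extent ξ: n_A = 4.46 − 2X; n_B = 1 − X; n_D = 2X.
Summing: n_T = 5.46 − X.
Mole fractions y_i = n_i/n_T; K = p_D^2 / (p_A^2 p_B) with p_i = y_i·P.
Substituting and setting equal to 0.0824 bar^-1 gives a polynomial in X; the root in (0,1) is X = 0.428.
Then n_D = 0.856, n_T = 5.03, so y_D = 0.170.

y_D = 0.170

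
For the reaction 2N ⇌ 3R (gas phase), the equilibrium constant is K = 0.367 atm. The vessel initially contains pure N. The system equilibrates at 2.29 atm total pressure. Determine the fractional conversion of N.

Let X = conversion of N (basis 1 mol N); extent of reaction ξ = 0.5X.
At extent ξ: n_N = 1 − X; n_R = 1.5X.
n_T = Σnᵢ = 1 + 0.5X.
With p_i = (n_i/n_T)P, K = p_R^3 / (p_N^2).
Setting this equal to 0.367 atm and taking the physical root (0 < X < 1) gives X = 0.299.

X = 0.299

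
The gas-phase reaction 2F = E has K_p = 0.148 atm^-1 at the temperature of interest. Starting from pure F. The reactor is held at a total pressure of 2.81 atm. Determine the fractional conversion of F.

Take 1 mol F as basis and let X be its fractional conversion, so ξ = 0.5X.
At extent ξ: n_F = 1 − X; n_E = 0.5X.
n_T = Σnᵢ = 1 − 0.5X.
Mole fractions y_i = n_i/n_T; K_p = p_E / (p_F^2) with p_i = y_i·P.
Equating to 0.148 atm^-1 and solving on 0 < X < 1: X = 0.387.

X = 0.387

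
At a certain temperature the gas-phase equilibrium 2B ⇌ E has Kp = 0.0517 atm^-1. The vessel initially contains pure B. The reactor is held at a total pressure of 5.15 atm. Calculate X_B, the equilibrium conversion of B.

Basis: 1 mol B initially; let X = conversion of B. Extent ξ = 0.5X.
Moles: n_B = 1 − X; n_E = 0.5X.
Summing: n_T = 1 − 0.5X.
Mole fractions y_i = n_i/n_T; Kp = p_E / (p_B^2) with p_i = y_i·P.
Equating to 0.0517 atm^-1 and solving on 0 < X < 1: X = 0.304.

X = 0.304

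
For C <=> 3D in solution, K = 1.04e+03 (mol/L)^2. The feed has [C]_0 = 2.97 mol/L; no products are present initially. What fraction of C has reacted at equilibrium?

X = 0.856

Let X = conversion of C; extent ξ = 2.97·X mol/L.
Concentrations: [C] = 2.97 − 2.97X; [D] = 8.91X.
K = [D]^3 / ([C]).
This equals 1.04e+03 at X = 0.856 (the root in 0 < X < 1).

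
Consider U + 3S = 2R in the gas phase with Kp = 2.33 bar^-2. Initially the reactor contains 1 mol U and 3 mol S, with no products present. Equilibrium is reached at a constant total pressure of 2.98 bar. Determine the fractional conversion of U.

X = 0.620

Basis: 1 mol U initially; let X = conversion of U. Extent ξ = X.
Mole table: n_U = 1 − X; n_S = 3 − 3X; n_R = 2X.
n_T = Σnᵢ = 4 − 2X.
With p_i = (n_i/n_T)P, Kp = p_R^2 / (p_U p_S^3).
Setting this equal to 2.33 bar^-2 and taking the physical root (0 < X < 1) gives X = 0.620.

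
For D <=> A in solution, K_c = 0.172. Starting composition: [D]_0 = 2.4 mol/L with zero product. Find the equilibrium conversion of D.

X = 0.147

Let X = conversion of D; extent ξ = 2.4·X mol/L.
Concentrations: [D] = 2.4 − 2.4X; [A] = 2.4X.
K_c = [A] / ([D]).
Setting equal to 0.172 and solving for X on (0,1) gives X = 0.147.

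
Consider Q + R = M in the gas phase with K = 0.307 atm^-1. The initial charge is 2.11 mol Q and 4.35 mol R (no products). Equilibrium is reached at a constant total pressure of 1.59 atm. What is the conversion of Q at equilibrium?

X = 0.240

Let X = conversion of Q (basis 2.11 mol Q); extent of reaction ξ = 2.11X.
Species balance: n_Q = 2.11 − 2.11X; n_R = 4.35 − 2.11X; n_M = 2.11X.
Total moles n_T = 6.46 − 2.11X.
Mole fractions y_i = n_i/n_T; K = p_M / (p_Q p_R) with p_i = y_i·P.
Equating to 0.307 atm^-1 and solving on 0 < X < 1: X = 0.240.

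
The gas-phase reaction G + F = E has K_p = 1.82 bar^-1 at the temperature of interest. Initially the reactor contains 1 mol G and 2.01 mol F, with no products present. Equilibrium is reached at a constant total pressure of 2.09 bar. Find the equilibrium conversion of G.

Let X = conversion of G (basis 1 mol G); extent of reaction ξ = X.
Moles: n_G = 1 − X; n_F = 2.01 − X; n_E = X.
n_T = Σnᵢ = 3.01 − X.
With p_i = (n_i/n_T)P, K_p = p_E / (p_G p_F).
Equating to 1.82 bar^-1 and solving on 0 < X < 1: X = 0.684.

X = 0.684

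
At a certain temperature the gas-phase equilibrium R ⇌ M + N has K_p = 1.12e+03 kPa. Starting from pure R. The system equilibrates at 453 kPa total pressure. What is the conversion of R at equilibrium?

Take 1 mol R as basis and let X be its fractional conversion, so ξ = X.
Mole table: n_R = 1 − X; n_M = X; n_N = X.
Summing: n_T = 1 + X.
y_i = n_i/n_T, p_i = y_i·P. K_p = p_M p_N / (p_R).
Equating to 1.12e+03 kPa and solving on 0 < X < 1: X = 0.844.

X = 0.844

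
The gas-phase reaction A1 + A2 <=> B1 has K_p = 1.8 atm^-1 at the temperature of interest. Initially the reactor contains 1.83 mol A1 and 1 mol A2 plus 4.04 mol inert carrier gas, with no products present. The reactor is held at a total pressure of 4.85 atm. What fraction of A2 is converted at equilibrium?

Take 1 mol A2 as basis and let X be its fractional conversion, so ξ = X.
Mole table: n_A1 = 1.83 − X; n_A2 = 1 − X; n_B1 = X; n_I = 4.04 (inert).
Total moles n_T = 6.87 − X.
With p_i = (n_i/n_T)P, K_p = p_B1 / (p_A1 p_A2).
Setting this equal to 1.8 atm^-1 and taking the physical root (0 < X < 1) gives X = 0.627.

X = 0.627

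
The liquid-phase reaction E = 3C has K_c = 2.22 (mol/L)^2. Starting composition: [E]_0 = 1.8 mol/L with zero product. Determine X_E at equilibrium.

Let X = conversion of E; extent ξ = 1.8·X mol/L.
Concentrations: [E] = 1.8 − 1.8X; [C] = 5.4X.
K_c = [C]^3 / ([E]).
Equating to 2.22 (mol/L)^2: the physical root is X = 0.265.

X = 0.265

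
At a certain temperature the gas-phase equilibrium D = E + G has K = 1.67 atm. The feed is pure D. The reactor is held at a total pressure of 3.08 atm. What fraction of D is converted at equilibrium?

Basis: 1 mol D initially; let X = conversion of D. Extent ξ = X.
At extent ξ: n_D = 1 − X; n_E = X; n_G = X.
n_T = Σnᵢ = 1 + X.
With p_i = (n_i/n_T)P, K = p_E p_G / (p_D).
Substituting and setting equal to 1.67 atm gives a polynomial in X; the root in (0,1) is X = 0.593.

X = 0.593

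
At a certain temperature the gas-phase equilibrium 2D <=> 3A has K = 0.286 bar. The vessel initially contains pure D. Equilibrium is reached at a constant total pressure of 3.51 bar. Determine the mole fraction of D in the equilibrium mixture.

Basis: 1 mol D initially; let X = conversion of D. Extent ξ = 0.5X.
Species balance: n_D = 1 − X; n_A = 1.5X.
Total moles n_T = 1 + 0.5X.
Mole fractions y_i = n_i/n_T; K = p_A^3 / (p_D^2) with p_i = y_i·P.
This yields a degree-3 equation in X; solving on (0,1), X = 0.248.
Then n_D = 0.752, n_T = 1.12, so y_D = 0.669.

y_D = 0.669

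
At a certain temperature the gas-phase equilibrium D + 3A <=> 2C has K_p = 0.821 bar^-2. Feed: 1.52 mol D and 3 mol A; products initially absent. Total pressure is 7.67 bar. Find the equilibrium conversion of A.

Let X = conversion of A (basis 3 mol A); extent of reaction ξ = X.
Species balance: n_D = 1.52 − X; n_A = 3 − 3X; n_C = 2X.
n_T = Σnᵢ = 4.52 − 2X.
Mole fractions y_i = n_i/n_T; K_p = p_C^2 / (p_D p_A^3) with p_i = y_i·P.
This yields a degree-4 equation in X; solving on (0,1), X = 0.731.

X = 0.731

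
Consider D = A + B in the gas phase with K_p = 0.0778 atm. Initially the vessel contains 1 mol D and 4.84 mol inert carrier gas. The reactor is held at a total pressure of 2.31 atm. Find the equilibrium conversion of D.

X = 0.364

Let X = conversion of D (basis 1 mol D); extent of reaction ξ = X.
Mole table: n_D = 1 − X; n_A = X; n_B = X; n_I = 4.84 (inert).
Total moles n_T = 5.84 + X.
With p_i = (n_i/n_T)P, K_p = p_A p_B / (p_D).
This yields a degree-2 equation in X; solving on (0,1), X = 0.364.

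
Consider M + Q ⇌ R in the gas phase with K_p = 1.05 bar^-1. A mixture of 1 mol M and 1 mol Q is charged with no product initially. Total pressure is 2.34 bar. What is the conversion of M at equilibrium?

X = 0.462

Basis: 1 mol M initially; let X = conversion of M. Extent ξ = X.
At extent ξ: n_M = 1 − X; n_Q = 1 − X; n_R = X.
Summing: n_T = 2 − X.
y_i = n_i/n_T, p_i = y_i·P. K_p = p_R / (p_M p_Q).
Substituting and setting equal to 1.05 bar^-1 gives a polynomial in X; the root in (0,1) is X = 0.462.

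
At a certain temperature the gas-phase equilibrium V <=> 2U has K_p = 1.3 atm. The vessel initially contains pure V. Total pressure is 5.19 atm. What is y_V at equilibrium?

Basis: 1 mol V initially; let X = conversion of V. Extent ξ = X.
Species balance: n_V = 1 − X; n_U = 2X.
n_T = Σnᵢ = 1 + X.
Mole fractions y_i = n_i/n_T; K_p = p_U^2 / (p_V) with p_i = y_i·P.
This yields a degree-2 equation in X; solving on (0,1), X = 0.243.
Then n_V = 0.757, n_T = 1.24, so y_V = 0.609.

y_V = 0.609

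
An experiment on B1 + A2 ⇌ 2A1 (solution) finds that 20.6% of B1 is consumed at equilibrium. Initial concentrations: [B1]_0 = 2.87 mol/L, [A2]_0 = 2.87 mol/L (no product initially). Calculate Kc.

Kc = 0.269

Let X = conversion of B1.
Concentrations: [B1] = 2.87 − 2.87X; [A2] = 2.87 − 2.87X; [A1] = 5.74X.
At X = 0.206: [B1] = 2.28, [A2] = 2.28, [A1] = 1.18.
Kc = [A1]^2 / ([B1] [A2]) = 0.269.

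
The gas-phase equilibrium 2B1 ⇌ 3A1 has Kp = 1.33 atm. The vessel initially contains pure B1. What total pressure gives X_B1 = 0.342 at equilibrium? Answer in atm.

Basis: 1 mol B1 initially; let X = conversion of B1. Extent ξ = 0.5X.
Mole table: n_B1 = 1 − X; n_A1 = 1.5X.
n_T = Σnᵢ = 1 + 0.5X.
Kp = p_A1^3 / (p_B1^2) with p_i = (n_i/n_T)·P.
At X = 0.342: the mole-fraction product g(X) = Π y_i^ν_i = 0.2663. Since Kp = g(X)·P^{1}, P = (Kp/g)^(1/1) = (1.33/0.2663)^(1/1) = 4.99 atm.

P = 4.99 atm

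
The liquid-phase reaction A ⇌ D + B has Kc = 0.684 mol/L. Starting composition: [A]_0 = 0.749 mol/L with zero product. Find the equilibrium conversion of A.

X = 0.602

Let X = conversion of A; extent ξ = 0.749·X mol/L.
Concentrations: [A] = 0.749 − 0.749X; [D] = 0.749X; [B] = 0.749X.
Kc = [D] [B] / ([A]).
This equals 0.684 at X = 0.602 (the root in 0 < X < 1).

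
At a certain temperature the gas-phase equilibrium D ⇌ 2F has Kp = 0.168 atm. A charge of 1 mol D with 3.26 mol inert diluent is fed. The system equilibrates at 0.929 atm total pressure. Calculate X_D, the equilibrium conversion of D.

X = 0.365

Basis: 1 mol D initially; let X = conversion of D. Extent ξ = X.
At extent ξ: n_D = 1 − X; n_F = 2X; n_I = 3.26 (inert).
n_T = Σnᵢ = 4.26 + X.
With p_i = (n_i/n_T)P, Kp = p_F^2 / (p_D).
Equating to 0.168 atm and solving on 0 < X < 1: X = 0.365.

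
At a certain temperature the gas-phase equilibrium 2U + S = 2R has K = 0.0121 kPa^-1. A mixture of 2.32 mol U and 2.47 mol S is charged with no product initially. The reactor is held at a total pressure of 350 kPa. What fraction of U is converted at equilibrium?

X = 0.576

Basis: 2.32 mol U initially; let X = conversion of U. Extent ξ = 1.16X.
Moles: n_U = 2.32 − 2.32X; n_S = 2.47 − 1.16X; n_R = 2.32X.
Summing: n_T = 4.79 − 1.16X.
Mole fractions y_i = n_i/n_T; K = p_R^2 / (p_U^2 p_S) with p_i = y_i·P.
This yields a degree-3 equation in X; solving on (0,1), X = 0.576.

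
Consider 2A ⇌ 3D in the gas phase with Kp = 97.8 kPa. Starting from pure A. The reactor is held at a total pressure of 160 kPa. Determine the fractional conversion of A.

Basis: 1 mol A initially; let X = conversion of A. Extent ξ = 0.5X.
Mole table: n_A = 1 − X; n_D = 1.5X.
Summing: n_T = 1 + 0.5X.
Mole fractions y_i = n_i/n_T; Kp = p_D^3 / (p_A^2) with p_i = y_i·P.
This yields a degree-3 equation in X; solving on (0,1), X = 0.420.

X = 0.420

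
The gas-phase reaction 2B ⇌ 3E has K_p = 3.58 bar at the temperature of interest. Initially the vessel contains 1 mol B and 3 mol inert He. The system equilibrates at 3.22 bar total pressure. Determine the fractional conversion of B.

X = 0.605

Let X = conversion of B (basis 1 mol B); extent of reaction ξ = 0.5X.
Species balance: n_B = 1 − X; n_E = 1.5X; n_I = 3 (inert).
Summing: n_T = 4 + 0.5X.
y_i = n_i/n_T, p_i = y_i·P. K_p = p_E^3 / (p_B^2).
Equating to 3.58 bar and solving on 0 < X < 1: X = 0.605.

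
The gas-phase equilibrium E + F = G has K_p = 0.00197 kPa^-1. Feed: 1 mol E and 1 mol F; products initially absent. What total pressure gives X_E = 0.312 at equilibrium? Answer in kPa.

Take 1 mol E as basis and let X be its fractional conversion, so ξ = X.
Species balance: n_E = 1 − X; n_F = 1 − X; n_G = X.
Summing: n_T = 2 − X.
K_p = p_G / (p_E p_F) with p_i = (n_i/n_T)·P.
At X = 0.312: the mole-fraction product g(X) = Π y_i^ν_i = 1.113. Since K_p = g(X)·P^{-1}, P = (g/K_p)^(1/1) = (1.113/0.00197)^(1/1) = 565 kPa.

P = 565 kPa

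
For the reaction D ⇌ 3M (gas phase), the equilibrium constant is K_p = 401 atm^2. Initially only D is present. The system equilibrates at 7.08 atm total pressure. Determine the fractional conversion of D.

X = 0.764

Take 1 mol D as basis and let X be its fractional conversion, so ξ = X.
Moles: n_D = 1 − X; n_M = 3X.
n_T = Σnᵢ = 1 + 2X.
y_i = n_i/n_T, p_i = y_i·P. K_p = p_M^3 / (p_D).
Setting this equal to 401 atm^2 and taking the physical root (0 < X < 1) gives X = 0.764.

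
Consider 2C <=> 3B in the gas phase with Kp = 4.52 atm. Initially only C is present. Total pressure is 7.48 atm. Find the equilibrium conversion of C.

X = 0.418

Take 1 mol C as basis and let X be its fractional conversion, so ξ = 0.5X.
Mole table: n_C = 1 − X; n_B = 1.5X.
Summing: n_T = 1 + 0.5X.
Mole fractions y_i = n_i/n_T; Kp = p_B^3 / (p_C^2) with p_i = y_i·P.
Substituting and setting equal to 4.52 atm gives a polynomial in X; the root in (0,1) is X = 0.418.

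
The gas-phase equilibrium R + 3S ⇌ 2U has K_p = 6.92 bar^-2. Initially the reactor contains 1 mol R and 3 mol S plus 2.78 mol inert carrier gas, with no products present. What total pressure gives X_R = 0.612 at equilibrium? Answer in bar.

Let X = conversion of R (basis 1 mol R); extent of reaction ξ = X.
Species balance: n_R = 1 − X; n_S = 3 − 3X; n_U = 2X; n_I = 2.78 (inert).
n_T = Σnᵢ = 6.78 − 2X.
K_p = p_U^2 / (p_R p_S^3) with p_i = (n_i/n_T)·P.
At X = 0.612: the mole-fraction product g(X) = Π y_i^ν_i = 75.58. Since K_p = g(X)·P^{-2}, P = (g/K_p)^(1/2) = (75.58/6.92)^(1/2) = 3.3 bar.

P = 3.3 bar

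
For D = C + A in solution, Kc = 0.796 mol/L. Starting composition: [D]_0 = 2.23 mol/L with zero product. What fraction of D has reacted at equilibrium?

X = 0.445

Let X = conversion of D; extent ξ = 2.23·X mol/L.
Concentrations: [D] = 2.23 − 2.23X; [C] = 2.23X; [A] = 2.23X.
Kc = [C] [A] / ([D]).
Equating to 0.796 mol/L: the physical root is X = 0.445.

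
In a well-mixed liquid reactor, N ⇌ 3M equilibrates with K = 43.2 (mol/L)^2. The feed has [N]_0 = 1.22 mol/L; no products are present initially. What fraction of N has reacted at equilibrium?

Let X = conversion of N; extent ξ = 1.22·X mol/L.
Concentrations: [N] = 1.22 − 1.22X; [M] = 3.66X.
K = [M]^3 / ([N]).
Solving K = 43.2 for X ∈ (0,1): X = 0.692.

X = 0.692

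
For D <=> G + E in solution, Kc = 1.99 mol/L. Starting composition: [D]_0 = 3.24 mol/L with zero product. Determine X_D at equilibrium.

X = 0.535

Let X = conversion of D; extent ξ = 3.24·X mol/L.
Concentrations: [D] = 3.24 − 3.24X; [G] = 3.24X; [E] = 3.24X.
Kc = [G] [E] / ([D]).
This equals 1.99 at X = 0.535 (the root in 0 < X < 1).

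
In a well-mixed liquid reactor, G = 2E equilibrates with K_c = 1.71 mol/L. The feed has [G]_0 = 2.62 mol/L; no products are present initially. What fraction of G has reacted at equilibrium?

Let X = conversion of G; extent ξ = 2.62·X mol/L.
Concentrations: [G] = 2.62 − 2.62X; [E] = 5.24X.
K_c = [E]^2 / ([G]).
This equals 1.71 at X = 0.331 (the root in 0 < X < 1).

X = 0.331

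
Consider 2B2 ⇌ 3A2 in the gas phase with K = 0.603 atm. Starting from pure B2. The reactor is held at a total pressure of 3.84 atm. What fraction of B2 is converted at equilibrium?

X = 0.298

Let X = conversion of B2 (basis 1 mol B2); extent of reaction ξ = 0.5X.
Species balance: n_B2 = 1 − X; n_A2 = 1.5X.
Summing: n_T = 1 + 0.5X.
y_i = n_i/n_T, p_i = y_i·P. K = p_A2^3 / (p_B2^2).
Setting this equal to 0.603 atm and taking the physical root (0 < X < 1) gives X = 0.298.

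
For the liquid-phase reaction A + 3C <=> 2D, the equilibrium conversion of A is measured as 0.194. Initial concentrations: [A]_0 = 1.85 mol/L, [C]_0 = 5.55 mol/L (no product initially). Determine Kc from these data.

Kc = 0.00386 (mol/L)^-2

Let X = conversion of A.
Concentrations: [A] = 1.85 − 1.85X; [C] = 5.55 − 5.55X; [D] = 3.7X.
At X = 0.194: [A] = 1.49, [C] = 4.47, [D] = 0.718.
Kc = [D]^2 / ([A] [C]^3) = 0.00386 (mol/L)^-2.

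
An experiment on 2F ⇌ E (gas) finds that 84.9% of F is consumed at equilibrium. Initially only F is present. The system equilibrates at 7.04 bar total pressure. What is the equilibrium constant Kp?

Let X = conversion of F (basis 1 mol F); extent of reaction ξ = 0.5X.
At extent ξ: n_F = 1 − X; n_E = 0.5X.
Total moles n_T = 1 − 0.5X.
At X = 0.849: n_F = 0.151, n_E = 0.424, n_T = 0.576.
p_i = (n_i/n_T)·P. Kp = p_E / (p_F^2) = 1.52 bar^-1.

Kp = 1.52 bar^-1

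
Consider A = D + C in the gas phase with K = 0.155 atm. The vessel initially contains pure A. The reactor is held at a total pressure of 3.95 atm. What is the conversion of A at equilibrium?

Take 1 mol A as basis and let X be its fractional conversion, so ξ = X.
Moles: n_A = 1 − X; n_D = X; n_C = X.
Total moles n_T = 1 + X.
y_i = n_i/n_T, p_i = y_i·P. K = p_D p_C / (p_A).
Equating to 0.155 atm and solving on 0 < X < 1: X = 0.194.

X = 0.194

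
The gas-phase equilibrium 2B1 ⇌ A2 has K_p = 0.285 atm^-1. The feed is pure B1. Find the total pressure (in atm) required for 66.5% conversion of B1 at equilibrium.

Basis: 1 mol B1 initially; let X = conversion of B1. Extent ξ = 0.5X.
Species balance: n_B1 = 1 − X; n_A2 = 0.5X.
Summing: n_T = 1 − 0.5X.
K_p = p_A2 / (p_B1^2) with p_i = (n_i/n_T)·P.
At X = 0.665: the mole-fraction product g(X) = Π y_i^ν_i = 1.978. Since K_p = g(X)·P^{-1}, P = (g/K_p)^(1/1) = (1.978/0.285)^(1/1) = 6.94 atm.

P = 6.94 atm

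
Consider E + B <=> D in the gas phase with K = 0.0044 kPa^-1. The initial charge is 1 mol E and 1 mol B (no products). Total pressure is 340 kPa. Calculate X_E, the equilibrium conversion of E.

Basis: 1 mol E initially; let X = conversion of E. Extent ξ = X.
Species balance: n_E = 1 − X; n_B = 1 − X; n_D = X.
Total moles n_T = 2 − X.
Mole fractions y_i = n_i/n_T; K = p_D / (p_E p_B) with p_i = y_i·P.
Substituting and setting equal to 0.0044 kPa^-1 gives a polynomial in X; the root in (0,1) is X = 0.367.

X = 0.367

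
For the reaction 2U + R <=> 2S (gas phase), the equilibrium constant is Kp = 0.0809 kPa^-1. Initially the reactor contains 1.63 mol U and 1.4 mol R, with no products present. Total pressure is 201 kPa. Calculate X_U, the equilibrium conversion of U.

Take 1.63 mol U as basis and let X be its fractional conversion, so ξ = 0.815X.
Species balance: n_U = 1.63 − 1.63X; n_R = 1.4 − 0.815X; n_S = 1.63X.
Summing: n_T = 3.03 − 0.815X.
y_i = n_i/n_T, p_i = y_i·P. Kp = p_S^2 / (p_U^2 p_R).
Setting this equal to 0.0809 kPa^-1 and taking the physical root (0 < X < 1) gives X = 0.701.

X = 0.701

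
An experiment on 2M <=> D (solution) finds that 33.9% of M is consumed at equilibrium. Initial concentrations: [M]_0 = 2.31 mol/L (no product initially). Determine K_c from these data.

K_c = 0.168 L/mol

Let X = conversion of M.
Concentrations: [M] = 2.31 − 2.31X; [D] = 1.16X.
At X = 0.339: [M] = 1.53, [D] = 0.392.
K_c = [D] / ([M]^2) = 0.168 L/mol.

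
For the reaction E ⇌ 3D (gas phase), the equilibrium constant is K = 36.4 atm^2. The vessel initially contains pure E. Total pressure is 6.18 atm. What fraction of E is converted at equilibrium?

Take 1 mol E as basis and let X be its fractional conversion, so ξ = X.
Moles: n_E = 1 − X; n_D = 3X.
n_T = Σnᵢ = 1 + 2X.
Mole fractions y_i = n_i/n_T; K = p_D^3 / (p_E) with p_i = y_i·P.
Equating to 36.4 atm^2 and solving on 0 < X < 1: X = 0.410.

X = 0.410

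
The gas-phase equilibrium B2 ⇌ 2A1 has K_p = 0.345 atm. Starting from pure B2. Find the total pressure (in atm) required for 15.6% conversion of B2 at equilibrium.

Basis: 1 mol B2 initially; let X = conversion of B2. Extent ξ = X.
Species balance: n_B2 = 1 − X; n_A1 = 2X.
Total moles n_T = 1 + X.
K_p = p_A1^2 / (p_B2) with p_i = (n_i/n_T)·P.
At X = 0.156: the mole-fraction product g(X) = Π y_i^ν_i = 0.09977. Since K_p = g(X)·P^{1}, P = (K_p/g)^(1/1) = (0.345/0.09977)^(1/1) = 3.46 atm.

P = 3.46 atm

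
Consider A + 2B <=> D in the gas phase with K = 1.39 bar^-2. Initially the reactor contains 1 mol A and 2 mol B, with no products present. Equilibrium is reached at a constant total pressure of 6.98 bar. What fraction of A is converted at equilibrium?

X = 0.823

Basis: 1 mol A initially; let X = conversion of A. Extent ξ = X.
Mole table: n_A = 1 − X; n_B = 2 − 2X; n_D = X.
n_T = Σnᵢ = 3 − 2X.
Mole fractions y_i = n_i/n_T; K = p_D / (p_A p_B^2) with p_i = y_i·P.
Substituting and setting equal to 1.39 bar^-2 gives a polynomial in X; the root in (0,1) is X = 0.823.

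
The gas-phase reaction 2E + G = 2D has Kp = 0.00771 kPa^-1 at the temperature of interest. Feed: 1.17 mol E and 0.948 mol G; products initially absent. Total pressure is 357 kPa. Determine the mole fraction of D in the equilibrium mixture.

y_D = 0.319

Take 1.17 mol E as basis and let X be its fractional conversion, so ξ = 0.585X.
Mole table: n_E = 1.17 − 1.17X; n_G = 0.948 − 0.585X; n_D = 1.17X.
Summing: n_T = 2.12 − 0.585X.
Mole fractions y_i = n_i/n_T; Kp = p_D^2 / (p_E^2 p_G) with p_i = y_i·P.
Setting this equal to 0.00771 kPa^-1 and taking the physical root (0 < X < 1) gives X = 0.499.
Then n_D = 0.583, n_T = 1.83, so y_D = 0.319.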